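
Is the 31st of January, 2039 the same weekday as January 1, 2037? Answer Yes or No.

No

From Jan 1, 2037 to Jan 31, 2039 is 760 days.
760 mod 7 = 4, so they are different weekdays.
(Jan 1, 2037 is a Thursday; Jan 31, 2039 is a Monday.)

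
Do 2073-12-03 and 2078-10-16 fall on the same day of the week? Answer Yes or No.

Yes

From Dec 3, 2073 to Oct 16, 2078 is 1778 days.
1778 mod 7 = 0, so they are the same weekday.
(Dec 3, 2073 is a Sunday; Oct 16, 2078 is a Sunday.)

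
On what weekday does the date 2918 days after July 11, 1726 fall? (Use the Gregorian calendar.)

Wednesday

First find the weekday of Jul 11, 1726. Doomsday rule: the anchor day for the 1700s is Sunday. For year 26: 26÷12 = 2 r 2, and 2÷4 = 0, so 2+2+0 = 4.
Sunday + 4 ≡ Thursday — that's 1726's doomsday.
In July the doomsday date is Jul 11.
Jul 11 is the doomsday itself: Thursday.
2918 mod 7 = 6, so 2918 days after a Thursday is Thursday + 6 = Wednesday.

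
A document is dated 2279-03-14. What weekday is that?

Doomsday rule: the anchor day for the 2200s is Friday. For year 79: 79÷12 = 6 r 7, and 7÷4 = 1, so 6+7+1 = 14.
Friday + 14 ≡ Friday — that's 2279's doomsday.
In March the doomsday date is Mar 14.
Mar 14 is the doomsday itself: Friday.

Friday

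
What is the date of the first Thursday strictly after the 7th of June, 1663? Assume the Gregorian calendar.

June 14, 1663

Jun 7, 1663 is a Thursday.
From Thursday to the next Thursday is 7 days.
Jun 7, 1663 + 7 = Jun 14, 1663.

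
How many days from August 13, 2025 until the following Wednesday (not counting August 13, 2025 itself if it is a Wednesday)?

7

Aug 13, 2025 is a Wednesday.
From Wednesday to the next Wednesday is 7 days.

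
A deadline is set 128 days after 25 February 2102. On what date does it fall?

July 3, 2102

Feb has 28 days: +4 → Mar 1, 2102 (124 left).
Mar has 31 days: +31 → Apr 1, 2102 (93 left).
Apr has 30 days: +30 → May 1, 2102 (63 left).
May has 31 days: +31 → Jun 1, 2102 (32 left).
Jun has 30 days: +30 → Jul 1, 2102 (2 left).
+2 → Jul 3, 2102.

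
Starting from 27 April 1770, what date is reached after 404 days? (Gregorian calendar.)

June 5, 1771

+365 (one year) → Apr 27, 1771 (39 left).
Apr has 30 days: +4 → May 1, 1771 (35 left).
May has 31 days: +31 → Jun 1, 1771 (4 left).
+4 → Jun 5, 1771.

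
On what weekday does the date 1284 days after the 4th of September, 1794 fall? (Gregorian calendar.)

Sunday

First find the weekday of Sep 4, 1794. Doomsday rule: the anchor day for the 1700s is Sunday. For year 94: 94÷12 = 7 r 10, and 10÷4 = 2, so 7+10+2 = 19.
Sunday + 19 ≡ Friday — that's 1794's doomsday.
In September the doomsday date is Sep 5.
Sep 4 is 1 day before Sep 5; 1 mod 7 = 1, so Friday − 1 = Thursday.
1284 mod 7 = 3, so 1284 days after a Thursday is Thursday + 3 = Sunday.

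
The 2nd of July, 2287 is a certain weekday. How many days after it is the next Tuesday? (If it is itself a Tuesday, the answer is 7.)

3

Jul 2, 2287 is a Saturday.
From Saturday to the next Tuesday is 3 days.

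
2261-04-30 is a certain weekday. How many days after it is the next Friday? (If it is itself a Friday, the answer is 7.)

Apr 30, 2261 is a Tuesday.
From Tuesday to the next Friday is 3 days.

3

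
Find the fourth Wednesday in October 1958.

October 22, 1958

October 1, 1958 is a Wednesday.
The first Wednesday is therefore October 1 (same day).
The fourth Wednesday is 1 + 3×7 = October 22.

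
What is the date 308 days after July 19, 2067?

May 22, 2068

Jul has 31 days: +13 → Aug 1, 2067 (295 left).
Aug has 31 days: +31 → Sep 1, 2067 (264 left).
Sep has 30 days: +30 → Oct 1, 2067 (234 left).
Oct has 31 days: +31 → Nov 1, 2067 (203 left).
Nov has 30 days: +30 → Dec 1, 2067 (173 left).
Dec has 31 days: +31 → Jan 1, 2068 (142 left).
Jan has 31 days: +31 → Feb 1, 2068 (111 left).
Feb has 29 days: +29 → Mar 1, 2068 (82 left).
Mar has 31 days: +31 → Apr 1, 2068 (51 left).
Apr has 30 days: +30 → May 1, 2068 (21 left).
+21 → May 22, 2068.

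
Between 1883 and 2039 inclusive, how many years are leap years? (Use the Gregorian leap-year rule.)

Multiples of 4 in [1883,2039]: 39.
Of those, multiples of 100: 2 (not leap unless ÷400).
Multiples of 400: 1.
Leap years = 39 − 2 + 1 = 38.

38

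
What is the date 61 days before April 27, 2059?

February 25, 2059

−27 → Mar 31, 2059 (end of Mar, 31 days; 34 left).
−31 → Feb 28, 2059 (end of Feb, 28 days; 3 left).
−3 → Feb 25, 2059.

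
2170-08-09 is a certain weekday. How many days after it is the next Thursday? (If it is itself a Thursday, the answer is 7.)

Aug 9, 2170 is a Thursday.
From Thursday to the next Thursday is 7 days.

7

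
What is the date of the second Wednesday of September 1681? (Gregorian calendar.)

September 1, 1681 is a Monday.
The first Wednesday is therefore September 3 (2 days later).
The second Wednesday is 3 + 1×7 = September 10.

September 10, 1681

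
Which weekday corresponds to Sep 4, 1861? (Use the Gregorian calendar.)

Wednesday

Doomsday rule: the anchor day for the 1800s is Friday. For year 61: 61÷12 = 5 r 1, and 1÷4 = 0, so 5+1+0 = 6.
Friday + 6 ≡ Thursday — that's 1861's doomsday.
In September the doomsday date is Sep 5.
Sep 4 is 1 day before Sep 5; 1 mod 7 = 1, so Thursday − 1 = Wednesday.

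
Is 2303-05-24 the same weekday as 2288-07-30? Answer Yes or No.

No

From Jul 30, 2288 to May 24, 2303 is 5410 days.
5410 mod 7 = 6, so they are different weekdays.
(Jul 30, 2288 is a Monday; May 24, 2303 is a Sunday.)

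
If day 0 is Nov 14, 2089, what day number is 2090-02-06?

Nov 14, 2089 → Dec 14, 2089: 30 days (November has 30).
Dec 14, 2089 → Jan 14, 2090: 31 days (December has 31).
Jan 14, 2090 → Feb 6, 2090: 23 days.
Total: 84 days.

84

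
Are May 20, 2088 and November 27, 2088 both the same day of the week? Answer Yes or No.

No

From May 20, 2088 to Nov 27, 2088 is 191 days.
191 mod 7 = 2, so they are different weekdays.
(May 20, 2088 is a Thursday; Nov 27, 2088 is a Saturday.)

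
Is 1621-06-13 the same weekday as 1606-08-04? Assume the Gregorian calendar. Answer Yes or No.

No

From Aug 4, 1606 to Jun 13, 1621 is 5427 days.
5427 mod 7 = 2, so they are different weekdays.
(Aug 4, 1606 is a Friday; Jun 13, 1621 is a Sunday.)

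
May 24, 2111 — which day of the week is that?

Sunday

January 1, 2111 is a Thursday.
Jan 1, 2111 → Feb 1, 2111: 31 days (January has 31).
Feb 1, 2111 → Mar 1, 2111: 28 days (February has 28).
Mar 1, 2111 → Apr 1, 2111: 31 days (March has 31).
Apr 1, 2111 → May 1, 2111: 30 days (April has 30).
May 1, 2111 → May 24, 2111: 23 days.
Total: 143 days.
143 mod 7 = 3, so Thursday + 3 = Sunday.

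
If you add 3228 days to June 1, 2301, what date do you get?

April 3, 2310

+365 (one year) → Jun 1, 2302 (2863 left).
+365 (one year) → Jun 1, 2303 (2498 left).
+366 (one year; includes Feb 29, 2304) → Jun 1, 2304 (2132 left).
+365 (one year) → Jun 1, 2305 (1767 left).
+365 (one year) → Jun 1, 2306 (1402 left).
+365 (one year) → Jun 1, 2307 (1037 left).
+366 (one year; includes Feb 29, 2308) → Jun 1, 2308 (671 left).
+365 (one year) → Jun 1, 2309 (306 left).
Jun has 30 days: +30 → Jul 1, 2309 (276 left).
Jul has 31 days: +31 → Aug 1, 2309 (245 left).
Aug has 31 days: +31 → Sep 1, 2309 (214 left).
Sep has 30 days: +30 → Oct 1, 2309 (184 left).
Oct has 31 days: +31 → Nov 1, 2309 (153 left).
Nov has 30 days: +30 → Dec 1, 2309 (123 left).
Dec has 31 days: +31 → Jan 1, 2310 (92 left).
Jan has 31 days: +31 → Feb 1, 2310 (61 left).
Feb has 28 days: +28 → Mar 1, 2310 (33 left).
Mar has 31 days: +31 → Apr 1, 2310 (2 left).
+2 → Apr 3, 2310.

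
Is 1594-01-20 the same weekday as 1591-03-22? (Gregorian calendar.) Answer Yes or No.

From Mar 22, 1591 to Jan 20, 1594 is 1035 days.
1035 mod 7 = 6, so they are different weekdays.
(Mar 22, 1591 is a Friday; Jan 20, 1594 is a Thursday.)

No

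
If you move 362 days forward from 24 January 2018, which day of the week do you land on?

Monday

First find the weekday of Jan 24, 2018. Doomsday rule: the anchor day for the 2000s is Tuesday. For year 18: 18÷12 = 1 r 6, and 6÷4 = 1, so 1+6+1 = 8.
Tuesday + 8 ≡ Wednesday — that's 2018's doomsday.
In January the doomsday date is Jan 3 (2018 is not a leap year).
Jan 24 is 21 days after Jan 3; 21 mod 7 = 0, so Wednesday + 0 = Wednesday.
362 mod 7 = 5, so 362 days after a Wednesday is Wednesday + 5 = Monday.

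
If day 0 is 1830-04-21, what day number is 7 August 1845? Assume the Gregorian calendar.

5587

Apr 21, 1830 → Apr 21, 1831: 365 days.
Apr 21, 1831 → Apr 21, 1832: 366 days (Feb 29, 1832 is in that span).
Apr 21, 1832 → Apr 21, 1833: 365 days.
Apr 21, 1833 → Apr 21, 1834: 365 days.
Apr 21, 1834 → Apr 21, 1835: 365 days.
Apr 21, 1835 → Apr 21, 1836: 366 days (Feb 29, 1836 is in that span).
Apr 21, 1836 → Apr 21, 1837: 365 days.
Apr 21, 1837 → Apr 21, 1838: 365 days.
Apr 21, 1838 → Apr 21, 1839: 365 days.
Apr 21, 1839 → Apr 21, 1840: 366 days (Feb 29, 1840 is in that span).
Apr 21, 1840 → Apr 21, 1841: 365 days.
Apr 21, 1841 → Apr 21, 1842: 365 days.
Apr 21, 1842 → Apr 21, 1843: 365 days.
Apr 21, 1843 → Apr 21, 1844: 366 days (Feb 29, 1844 is in that span).
Apr 21, 1844 → Apr 21, 1845: 365 days.
Apr 21, 1845 → May 21, 1845: 30 days (April has 30).
May 21, 1845 → Jun 21, 1845: 31 days (May has 31).
Jun 21, 1845 → Jul 21, 1845: 30 days (June has 30).
Jul 21, 1845 → Aug 7, 1845: 17 days.
Total: 5587 days.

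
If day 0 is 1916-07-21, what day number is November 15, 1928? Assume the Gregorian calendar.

Jul 21, 1916 → Jul 21, 1917: 365 days.
Jul 21, 1917 → Jul 21, 1918: 365 days.
Jul 21, 1918 → Jul 21, 1919: 365 days.
Jul 21, 1919 → Jul 21, 1920: 366 days (Feb 29, 1920 is in that span).
Jul 21, 1920 → Jul 21, 1921: 365 days.
Jul 21, 1921 → Jul 21, 1922: 365 days.
Jul 21, 1922 → Jul 21, 1923: 365 days.
Jul 21, 1923 → Jul 21, 1924: 366 days (Feb 29, 1924 is in that span).
Jul 21, 1924 → Jul 21, 1925: 365 days.
Jul 21, 1925 → Jul 21, 1926: 365 days.
Jul 21, 1926 → Jul 21, 1927: 365 days.
Jul 21, 1927 → Jul 21, 1928: 366 days (Feb 29, 1928 is in that span).
Jul 21, 1928 → Aug 21, 1928: 31 days (July has 31).
Aug 21, 1928 → Sep 21, 1928: 31 days (August has 31).
Sep 21, 1928 → Oct 21, 1928: 30 days (September has 30).
Oct 21, 1928 → Nov 15, 1928: 25 days.
Total: 4500 days.

4500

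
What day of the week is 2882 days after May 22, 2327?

Friday

First find the weekday of May 22, 2327. Doomsday rule: the anchor day for the 2300s is Wednesday. For year 27: 27÷12 = 2 r 3, and 3÷4 = 0, so 2+3+0 = 5.
Wednesday + 5 ≡ Monday — that's 2327's doomsday.
In May the doomsday date is May 9.
May 22 is 13 days after May 9; 13 mod 7 = 6, so Monday + 6 = Sunday.
2882 mod 7 = 5, so 2882 days after a Sunday is Sunday + 5 = Friday.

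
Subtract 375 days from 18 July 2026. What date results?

−18 → Jun 30, 2026 (end of Jun, 30 days; 357 left).
−30 → May 31, 2026 (end of May, 31 days; 327 left).
−31 → Apr 30, 2026 (end of Apr, 30 days; 296 left).
−30 → Mar 31, 2026 (end of Mar, 31 days; 266 left).
−31 → Feb 28, 2026 (end of Feb, 28 days; 235 left).
−28 → Jan 31, 2026 (end of Jan, 31 days; 207 left).
−31 → Dec 31, 2025 (end of Dec, 31 days; 176 left).
−31 → Nov 30, 2025 (end of Nov, 30 days; 145 left).
−30 → Oct 31, 2025 (end of Oct, 31 days; 115 left).
−31 → Sep 30, 2025 (end of Sep, 30 days; 84 left).
−30 → Aug 31, 2025 (end of Aug, 31 days; 54 left).
−31 → Jul 31, 2025 (end of Jul, 31 days; 23 left).
−23 → Jul 8, 2025.

July 8, 2025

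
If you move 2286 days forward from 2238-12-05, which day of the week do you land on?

First find the weekday of Dec 5, 2238. Doomsday rule: the anchor day for the 2200s is Friday. For year 38: 38÷12 = 3 r 2, and 2÷4 = 0, so 3+2+0 = 5.
Friday + 5 ≡ Wednesday — that's 2238's doomsday.
In December the doomsday date is Dec 12.
Dec 5 is 7 days before Dec 12; 7 mod 7 = 0, so Wednesday − 0 = Wednesday.
2286 mod 7 = 4, so 2286 days after a Wednesday is Wednesday + 4 = Sunday.

Sunday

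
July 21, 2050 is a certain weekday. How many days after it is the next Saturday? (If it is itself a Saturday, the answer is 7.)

2

Jul 21, 2050 is a Thursday.
From Thursday to the next Saturday is 2 days.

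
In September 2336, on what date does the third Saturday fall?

September 1, 2336 is a Tuesday.
The first Saturday is therefore September 5 (4 days later).
The third Saturday is 5 + 2×7 = September 19.

September 19, 2336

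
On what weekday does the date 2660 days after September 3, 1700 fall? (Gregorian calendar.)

Sep 3, 1700 is a Friday.
2660 mod 7 = 0, so 2660 days after a Friday is Friday + 0 = Friday.

Friday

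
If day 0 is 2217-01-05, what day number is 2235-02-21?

Jan 5, 2217 → Jan 5, 2218: 365 days.
Jan 5, 2218 → Jan 5, 2219: 365 days.
Jan 5, 2219 → Jan 5, 2220: 365 days.
Jan 5, 2220 → Jan 5, 2221: 366 days (Feb 29, 2220 is in that span).
Jan 5, 2221 → Jan 5, 2222: 365 days.
Jan 5, 2222 → Jan 5, 2223: 365 days.
Jan 5, 2223 → Jan 5, 2224: 365 days.
Jan 5, 2224 → Jan 5, 2225: 366 days (Feb 29, 2224 is in that span).
Jan 5, 2225 → Jan 5, 2226: 365 days.
Jan 5, 2226 → Jan 5, 2227: 365 days.
Jan 5, 2227 → Jan 5, 2228: 365 days.
Jan 5, 2228 → Jan 5, 2229: 366 days (Feb 29, 2228 is in that span).
Jan 5, 2229 → Jan 5, 2230: 365 days.
Jan 5, 2230 → Jan 5, 2231: 365 days.
Jan 5, 2231 → Jan 5, 2232: 365 days.
Jan 5, 2232 → Jan 5, 2233: 366 days (Feb 29, 2232 is in that span).
Jan 5, 2233 → Jan 5, 2234: 365 days.
Jan 5, 2234 → Jan 5, 2235: 365 days.
Jan 5, 2235 → Feb 5, 2235: 31 days (January has 31).
Feb 5, 2235 → Feb 21, 2235: 16 days.
Total: 6621 days.

6621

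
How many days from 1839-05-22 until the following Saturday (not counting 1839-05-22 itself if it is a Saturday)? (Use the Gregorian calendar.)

3

May 22, 1839 is a Wednesday.
From Wednesday to the next Saturday is 3 days.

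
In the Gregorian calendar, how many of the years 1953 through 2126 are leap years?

42

Multiples of 4 in [1953,2126]: 43.
Of those, multiples of 100: 2 (not leap unless ÷400).
Multiples of 400: 1.
Leap years = 43 − 2 + 1 = 42.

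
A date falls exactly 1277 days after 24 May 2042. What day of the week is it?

Tuesday

First find the weekday of May 24, 2042. Doomsday rule: the anchor day for the 2000s is Tuesday. For year 42: 42÷12 = 3 r 6, and 6÷4 = 1, so 3+6+1 = 10.
Tuesday + 10 ≡ Friday — that's 2042's doomsday.
In May the doomsday date is May 9.
May 24 is 15 days after May 9; 15 mod 7 = 1, so Friday + 1 = Saturday.
1277 mod 7 = 3, so 1277 days after a Saturday is Saturday + 3 = Tuesday.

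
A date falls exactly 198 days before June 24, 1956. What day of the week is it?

Friday

First find the weekday of Jun 24, 1956. Doomsday rule: the anchor day for the 1900s is Wednesday. For year 56: 56÷12 = 4 r 8, and 8÷4 = 2, so 4+8+2 = 14.
Wednesday + 14 ≡ Wednesday — that's 1956's doomsday.
In June the doomsday date is Jun 6.
Jun 24 is 18 days after Jun 6; 18 mod 7 = 4, so Wednesday + 4 = Sunday.
198 mod 7 = 2, so 198 days before a Sunday is Sunday − 2 = Friday.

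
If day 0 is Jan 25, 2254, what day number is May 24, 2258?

Jan 25, 2254 → Jan 25, 2255: 365 days.
Jan 25, 2255 → Jan 25, 2256: 365 days.
Jan 25, 2256 → Jan 25, 2257: 366 days (Feb 29, 2256 is in that span).
Jan 25, 2257 → Jan 25, 2258: 365 days.
Jan 25, 2258 → Feb 25, 2258: 31 days (January has 31).
Feb 25, 2258 → Mar 25, 2258: 28 days (February has 28).
Mar 25, 2258 → Apr 25, 2258: 31 days (March has 31).
Apr 25, 2258 → May 24, 2258: 29 days.
Total: 1580 days.

1580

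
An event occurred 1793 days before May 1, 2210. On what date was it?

June 3, 2205

−365 (one year) → May 1, 2209 (1428 left).
−365 (one year) → May 1, 2208 (1063 left).
−366 (one year; includes Feb 29, 2208) → May 1, 2207 (697 left).
−365 (one year) → May 1, 2206 (332 left).
−1 → Apr 30, 2206 (end of Apr, 30 days; 331 left).
−30 → Mar 31, 2206 (end of Mar, 31 days; 301 left).
−31 → Feb 28, 2206 (end of Feb, 28 days; 270 left).
−28 → Jan 31, 2206 (end of Jan, 31 days; 242 left).
−31 → Dec 31, 2205 (end of Dec, 31 days; 211 left).
−31 → Nov 30, 2205 (end of Nov, 30 days; 180 left).
−30 → Oct 31, 2205 (end of Oct, 31 days; 150 left).
−31 → Sep 30, 2205 (end of Sep, 30 days; 119 left).
−30 → Aug 31, 2205 (end of Aug, 31 days; 89 left).
−31 → Jul 31, 2205 (end of Jul, 31 days; 58 left).
−31 → Jun 30, 2205 (end of Jun, 30 days; 27 left).
−27 → Jun 3, 2205.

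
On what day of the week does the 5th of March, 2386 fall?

Doomsday rule: the anchor day for the 2300s is Wednesday. For year 86: 86÷12 = 7 r 2, and 2÷4 = 0, so 7+2+0 = 9.
Wednesday + 9 ≡ Friday — that's 2386's doomsday.
In March the doomsday date is Mar 14.
Mar 5 is 9 days before Mar 14; 9 mod 7 = 2, so Friday − 2 = Wednesday.

Wednesday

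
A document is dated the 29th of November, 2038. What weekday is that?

Doomsday rule: the anchor day for the 2000s is Tuesday. For year 38: 38÷12 = 3 r 2, and 2÷4 = 0, so 3+2+0 = 5.
Tuesday + 5 ≡ Sunday — that's 2038's doomsday.
In November the doomsday date is Nov 7.
Nov 29 is 22 days after Nov 7; 22 mod 7 = 1, so Sunday + 1 = Monday.

Monday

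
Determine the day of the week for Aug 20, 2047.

Doomsday rule: the anchor day for the 2000s is Tuesday. For year 47: 47÷12 = 3 r 11, and 11÷4 = 2, so 3+11+2 = 16.
Tuesday + 16 ≡ Thursday — that's 2047's doomsday.
In August the doomsday date is Aug 8.
Aug 20 is 12 days after Aug 8; 12 mod 7 = 5, so Thursday + 5 = Tuesday.

Tuesday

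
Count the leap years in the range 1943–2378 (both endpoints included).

106

Multiples of 4 in [1943,2378]: 109.
Of those, multiples of 100: 4 (not leap unless ÷400).
Multiples of 400: 1.
Leap years = 109 − 4 + 1 = 106.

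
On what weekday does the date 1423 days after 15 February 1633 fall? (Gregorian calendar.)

Feb 15, 1633 is a Tuesday.
1423 mod 7 = 2, so 1423 days after a Tuesday is Tuesday + 2 = Thursday.

Thursday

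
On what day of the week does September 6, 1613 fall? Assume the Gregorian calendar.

Doomsday rule: the anchor day for the 1600s is Tuesday. For year 13: 13÷12 = 1 r 1, and 1÷4 = 0, so 1+1+0 = 2.
Tuesday + 2 ≡ Thursday — that's 1613's doomsday.
In September the doomsday date is Sep 5.
Sep 6 is 1 day after Sep 5; 1 mod 7 = 1, so Thursday + 1 = Friday.

Friday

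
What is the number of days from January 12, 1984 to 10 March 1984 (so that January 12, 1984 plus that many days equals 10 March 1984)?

Jan 12, 1984 → Feb 12, 1984: 31 days (January has 31).
Feb 12, 1984 → Mar 10, 1984: 27 days.
Total: 58 days.

58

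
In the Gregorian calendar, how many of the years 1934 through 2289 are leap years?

87

Multiples of 4 in [1934,2289]: 89.
Of those, multiples of 100: 3 (not leap unless ÷400).
Multiples of 400: 1.
Leap years = 89 − 3 + 1 = 87.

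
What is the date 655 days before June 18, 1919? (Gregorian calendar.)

−365 (one year) → Jun 18, 1918 (290 left).
−18 → May 31, 1918 (end of May, 31 days; 272 left).
−31 → Apr 30, 1918 (end of Apr, 30 days; 241 left).
−30 → Mar 31, 1918 (end of Mar, 31 days; 211 left).
−31 → Feb 28, 1918 (end of Feb, 28 days; 180 left).
−28 → Jan 31, 1918 (end of Jan, 31 days; 152 left).
−31 → Dec 31, 1917 (end of Dec, 31 days; 121 left).
−31 → Nov 30, 1917 (end of Nov, 30 days; 90 left).
−30 → Oct 31, 1917 (end of Oct, 31 days; 60 left).
−31 → Sep 30, 1917 (end of Sep, 30 days; 29 left).
−29 → Sep 1, 1917.

September 1, 1917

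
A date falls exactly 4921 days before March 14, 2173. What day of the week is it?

Sunday

First find the weekday of Mar 14, 2173. Doomsday rule: the anchor day for the 2100s is Sunday. For year 73: 73÷12 = 6 r 1, and 1÷4 = 0, so 6+1+0 = 7.
Sunday + 7 ≡ Sunday — that's 2173's doomsday.
In March the doomsday date is Mar 14.
Mar 14 is the doomsday itself: Sunday.
4921 mod 7 = 0, so 4921 days before a Sunday is Sunday − 0 = Sunday.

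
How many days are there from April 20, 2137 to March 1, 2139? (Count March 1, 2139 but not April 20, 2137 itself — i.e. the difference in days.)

Apr 20, 2137 → Apr 20, 2138: 365 days.
Apr 20, 2138 → May 20, 2138: 30 days (April has 30).
May 20, 2138 → Jun 20, 2138: 31 days (May has 31).
Jun 20, 2138 → Jul 20, 2138: 30 days (June has 30).
Jul 20, 2138 → Aug 20, 2138: 31 days (July has 31).
Aug 20, 2138 → Sep 20, 2138: 31 days (August has 31).
Sep 20, 2138 → Oct 20, 2138: 30 days (September has 30).
Oct 20, 2138 → Nov 20, 2138: 31 days (October has 31).
Nov 20, 2138 → Dec 20, 2138: 30 days (November has 30).
Dec 20, 2138 → Jan 20, 2139: 31 days (December has 31).
Jan 20, 2139 → Feb 20, 2139: 31 days (January has 31).
Feb 20, 2139 → Mar 1, 2139: 9 days.
Total: 680 days.

680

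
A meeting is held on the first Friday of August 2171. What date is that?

August 2, 2171

August 1, 2171 is a Thursday.
The first Friday is therefore August 2 (1 days later).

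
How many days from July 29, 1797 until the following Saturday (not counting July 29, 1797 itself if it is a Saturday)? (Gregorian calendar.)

7

Jul 29, 1797 is a Saturday.
From Saturday to the next Saturday is 7 days.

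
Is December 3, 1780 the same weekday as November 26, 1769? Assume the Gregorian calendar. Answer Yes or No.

From Nov 26, 1769 to Dec 3, 1780 is 4025 days.
4025 mod 7 = 0, so they are the same weekday.
(Nov 26, 1769 is a Sunday; Dec 3, 1780 is a Sunday.)

Yes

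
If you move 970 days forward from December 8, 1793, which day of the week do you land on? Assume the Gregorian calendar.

Thursday

First find the weekday of Dec 8, 1793. Doomsday rule: the anchor day for the 1700s is Sunday. For year 93: 93÷12 = 7 r 9, and 9÷4 = 2, so 7+9+2 = 18.
Sunday + 18 ≡ Thursday — that's 1793's doomsday.
In December the doomsday date is Dec 12.
Dec 8 is 4 days before Dec 12; 4 mod 7 = 4, so Thursday − 4 = Sunday.
970 mod 7 = 4, so 970 days after a Sunday is Sunday + 4 = Thursday.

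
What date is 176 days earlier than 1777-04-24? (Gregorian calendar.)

October 30, 1776

−24 → Mar 31, 1777 (end of Mar, 31 days; 152 left).
−31 → Feb 28, 1777 (end of Feb, 28 days; 121 left).
−28 → Jan 31, 1777 (end of Jan, 31 days; 93 left).
−31 → Dec 31, 1776 (end of Dec, 31 days; 62 left).
−31 → Nov 30, 1776 (end of Nov, 30 days; 31 left).
−30 → Oct 31, 1776 (end of Oct, 31 days; 1 left).
−1 → Oct 30, 1776.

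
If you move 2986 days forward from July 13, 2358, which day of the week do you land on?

Jul 13, 2358 is a Sunday.
2986 mod 7 = 4, so 2986 days after a Sunday is Sunday + 4 = Thursday.

Thursday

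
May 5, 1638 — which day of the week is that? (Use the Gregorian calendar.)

Wednesday

Doomsday rule: the anchor day for the 1600s is Tuesday. For year 38: 38÷12 = 3 r 2, and 2÷4 = 0, so 3+2+0 = 5.
Tuesday + 5 ≡ Sunday — that's 1638's doomsday.
In May the doomsday date is May 9.
May 5 is 4 days before May 9; 4 mod 7 = 4, so Sunday − 4 = Wednesday.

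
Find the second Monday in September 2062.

September 11, 2062

September 1, 2062 is a Friday.
The first Monday is therefore September 4 (3 days later).
The second Monday is 4 + 1×7 = September 11.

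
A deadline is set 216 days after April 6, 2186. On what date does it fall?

November 8, 2186

Apr has 30 days: +25 → May 1, 2186 (191 left).
May has 31 days: +31 → Jun 1, 2186 (160 left).
Jun has 30 days: +30 → Jul 1, 2186 (130 left).
Jul has 31 days: +31 → Aug 1, 2186 (99 left).
Aug has 31 days: +31 → Sep 1, 2186 (68 left).
Sep has 30 days: +30 → Oct 1, 2186 (38 left).
Oct has 31 days: +31 → Nov 1, 2186 (7 left).
+7 → Nov 8, 2186.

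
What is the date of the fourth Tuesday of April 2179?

April 1, 2179 is a Thursday.
The first Tuesday is therefore April 6 (5 days later).
The fourth Tuesday is 6 + 3×7 = April 27.

April 27, 2179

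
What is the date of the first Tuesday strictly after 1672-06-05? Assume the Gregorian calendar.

June 7, 1672

Jun 5, 1672 is a Sunday.
From Sunday to the next Tuesday is 2 days.
Jun 5, 1672 + 2 = Jun 7, 1672.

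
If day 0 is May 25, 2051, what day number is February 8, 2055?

1355

May 25, 2051 → May 25, 2052: 366 days (Feb 29, 2052 is in that span).
May 25, 2052 → May 25, 2053: 365 days.
May 25, 2053 → May 25, 2054: 365 days.
May 25, 2054 → Jun 25, 2054: 31 days (May has 31).
Jun 25, 2054 → Jul 25, 2054: 30 days (June has 30).
Jul 25, 2054 → Aug 25, 2054: 31 days (July has 31).
Aug 25, 2054 → Sep 25, 2054: 31 days (August has 31).
Sep 25, 2054 → Oct 25, 2054: 30 days (September has 30).
Oct 25, 2054 → Nov 25, 2054: 31 days (October has 31).
Nov 25, 2054 → Dec 25, 2054: 30 days (November has 30).
Dec 25, 2054 → Jan 25, 2055: 31 days (December has 31).
Jan 25, 2055 → Feb 8, 2055: 14 days.
Total: 1355 days.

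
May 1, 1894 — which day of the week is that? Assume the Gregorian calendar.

Tuesday

Doomsday rule: the anchor day for the 1800s is Friday. For year 94: 94÷12 = 7 r 10, and 10÷4 = 2, so 7+10+2 = 19.
Friday + 19 ≡ Wednesday — that's 1894's doomsday.
In May the doomsday date is May 9.
May 1 is 8 days before May 9; 8 mod 7 = 1, so Wednesday − 1 = Tuesday.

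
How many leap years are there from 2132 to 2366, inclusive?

57

Multiples of 4 in [2132,2366]: 59.
Of those, multiples of 100: 2 (not leap unless ÷400).
Multiples of 400: 0.
Leap years = 59 − 2 + 0 = 57.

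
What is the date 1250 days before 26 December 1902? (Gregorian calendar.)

July 24, 1899

−365 (one year) → Dec 26, 1901 (885 left).
−365 (one year) → Dec 26, 1900 (520 left).
−365 (one year) → Dec 26, 1899 (155 left).
−26 → Nov 30, 1899 (end of Nov, 30 days; 129 left).
−30 → Oct 31, 1899 (end of Oct, 31 days; 99 left).
−31 → Sep 30, 1899 (end of Sep, 30 days; 68 left).
−30 → Aug 31, 1899 (end of Aug, 31 days; 38 left).
−31 → Jul 31, 1899 (end of Jul, 31 days; 7 left).
−7 → Jul 24, 1899.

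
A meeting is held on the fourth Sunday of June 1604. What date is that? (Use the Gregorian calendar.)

June 27, 1604

June 1, 1604 is a Tuesday.
The first Sunday is therefore June 6 (5 days later).
The fourth Sunday is 6 + 3×7 = June 27.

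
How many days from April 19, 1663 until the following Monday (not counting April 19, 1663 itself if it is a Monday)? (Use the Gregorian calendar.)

4

Apr 19, 1663 is a Thursday.
From Thursday to the next Monday is 4 days.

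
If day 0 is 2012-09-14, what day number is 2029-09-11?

Sep 14, 2012 → Sep 14, 2013: 365 days.
Sep 14, 2013 → Sep 14, 2014: 365 days.
Sep 14, 2014 → Sep 14, 2015: 365 days.
Sep 14, 2015 → Sep 14, 2016: 366 days (Feb 29, 2016 is in that span).
Sep 14, 2016 → Sep 14, 2017: 365 days.
Sep 14, 2017 → Sep 14, 2018: 365 days.
Sep 14, 2018 → Sep 14, 2019: 365 days.
Sep 14, 2019 → Sep 14, 2020: 366 days (Feb 29, 2020 is in that span).
Sep 14, 2020 → Sep 14, 2021: 365 days.
Sep 14, 2021 → Sep 14, 2022: 365 days.
Sep 14, 2022 → Sep 14, 2023: 365 days.
Sep 14, 2023 → Sep 14, 2024: 366 days (Feb 29, 2024 is in that span).
Sep 14, 2024 → Sep 14, 2025: 365 days.
Sep 14, 2025 → Sep 14, 2026: 365 days.
Sep 14, 2026 → Sep 14, 2027: 365 days.
Sep 14, 2027 → Sep 14, 2028: 366 days (Feb 29, 2028 is in that span).
Sep 14, 2028 → Oct 14, 2028: 30 days (September has 30).
Oct 14, 2028 → Nov 14, 2028: 31 days (October has 31).
Nov 14, 2028 → Dec 14, 2028: 30 days (November has 30).
Dec 14, 2028 → Jan 14, 2029: 31 days (December has 31).
Jan 14, 2029 → Feb 14, 2029: 31 days (January has 31).
Feb 14, 2029 → Mar 14, 2029: 28 days (February has 28).
Mar 14, 2029 → Apr 14, 2029: 31 days (March has 31).
Apr 14, 2029 → May 14, 2029: 30 days (April has 30).
May 14, 2029 → Jun 14, 2029: 31 days (May has 31).
Jun 14, 2029 → Jul 14, 2029: 30 days (June has 30).
Jul 14, 2029 → Aug 14, 2029: 31 days (July has 31).
Aug 14, 2029 → Sep 11, 2029: 28 days.
Total: 6206 days.

6206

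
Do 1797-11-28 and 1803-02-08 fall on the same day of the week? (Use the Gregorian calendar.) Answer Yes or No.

Yes

From Nov 28, 1797 to Feb 8, 1803 is 1897 days.
1897 mod 7 = 0, so they are the same weekday.
(Nov 28, 1797 is a Tuesday; Feb 8, 1803 is a Tuesday.)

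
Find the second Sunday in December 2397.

December 1, 2397 is a Monday.
The first Sunday is therefore December 7 (6 days later).
The second Sunday is 7 + 1×7 = December 14.

December 14, 2397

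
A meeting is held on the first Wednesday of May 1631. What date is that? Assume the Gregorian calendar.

May 7, 1631

May 1, 1631 is a Thursday.
The first Wednesday is therefore May 7 (6 days later).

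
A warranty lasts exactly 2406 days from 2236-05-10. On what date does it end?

December 11, 2242

+365 (one year) → May 10, 2237 (2041 left).
+365 (one year) → May 10, 2238 (1676 left).
+365 (one year) → May 10, 2239 (1311 left).
+366 (one year; includes Feb 29, 2240) → May 10, 2240 (945 left).
+365 (one year) → May 10, 2241 (580 left).
+365 (one year) → May 10, 2242 (215 left).
May has 31 days: +22 → Jun 1, 2242 (193 left).
Jun has 30 days: +30 → Jul 1, 2242 (163 left).
Jul has 31 days: +31 → Aug 1, 2242 (132 left).
Aug has 31 days: +31 → Sep 1, 2242 (101 left).
Sep has 30 days: +30 → Oct 1, 2242 (71 left).
Oct has 31 days: +31 → Nov 1, 2242 (40 left).
Nov has 30 days: +30 → Dec 1, 2242 (10 left).
+10 → Dec 11, 2242.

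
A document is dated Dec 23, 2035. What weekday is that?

Doomsday rule: the anchor day for the 2000s is Tuesday. For year 35: 35÷12 = 2 r 11, and 11÷4 = 2, so 2+11+2 = 15.
Tuesday + 15 ≡ Wednesday — that's 2035's doomsday.
In December the doomsday date is Dec 12.
Dec 23 is 11 days after Dec 12; 11 mod 7 = 4, so Wednesday + 4 = Sunday.

Sunday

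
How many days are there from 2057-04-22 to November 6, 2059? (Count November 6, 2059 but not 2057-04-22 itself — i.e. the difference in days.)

Apr 22, 2057 → Apr 22, 2058: 365 days.
Apr 22, 2058 → Apr 22, 2059: 365 days.
Apr 22, 2059 → May 22, 2059: 30 days (April has 30).
May 22, 2059 → Jun 22, 2059: 31 days (May has 31).
Jun 22, 2059 → Jul 22, 2059: 30 days (June has 30).
Jul 22, 2059 → Aug 22, 2059: 31 days (July has 31).
Aug 22, 2059 → Sep 22, 2059: 31 days (August has 31).
Sep 22, 2059 → Oct 22, 2059: 30 days (September has 30).
Oct 22, 2059 → Nov 6, 2059: 15 days.
Total: 928 days.

928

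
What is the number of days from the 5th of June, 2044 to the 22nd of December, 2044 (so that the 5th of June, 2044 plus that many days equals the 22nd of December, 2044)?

Jun 5, 2044 → Jul 5, 2044: 30 days (June has 30).
Jul 5, 2044 → Aug 5, 2044: 31 days (July has 31).
Aug 5, 2044 → Sep 5, 2044: 31 days (August has 31).
Sep 5, 2044 → Oct 5, 2044: 30 days (September has 30).
Oct 5, 2044 → Nov 5, 2044: 31 days (October has 31).
Nov 5, 2044 → Dec 5, 2044: 30 days (November has 30).
Dec 5, 2044 → Dec 22, 2044: 17 days.
Total: 200 days.

200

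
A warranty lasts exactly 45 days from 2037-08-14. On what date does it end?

Aug has 31 days: +18 → Sep 1, 2037 (27 left).
+27 → Sep 28, 2037.

September 28, 2037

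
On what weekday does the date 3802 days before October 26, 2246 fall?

Sunday

Oct 26, 2246 is a Monday.
3802 mod 7 = 1, so 3802 days before a Monday is Monday − 1 = Sunday.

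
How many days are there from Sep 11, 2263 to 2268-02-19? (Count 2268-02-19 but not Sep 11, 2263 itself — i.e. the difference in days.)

1622

Sep 11, 2263 → Sep 11, 2264: 366 days (Feb 29, 2264 is in that span).
Sep 11, 2264 → Sep 11, 2265: 365 days.
Sep 11, 2265 → Sep 11, 2266: 365 days.
Sep 11, 2266 → Sep 11, 2267: 365 days.
Sep 11, 2267 → Oct 11, 2267: 30 days (September has 30).
Oct 11, 2267 → Nov 11, 2267: 31 days (October has 31).
Nov 11, 2267 → Dec 11, 2267: 30 days (November has 30).
Dec 11, 2267 → Jan 11, 2268: 31 days (December has 31).
Jan 11, 2268 → Feb 11, 2268: 31 days (January has 31).
Feb 11, 2268 → Feb 19, 2268: 8 days.
Total: 1622 days.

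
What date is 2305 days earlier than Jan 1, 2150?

−365 (one year) → Jan 1, 2149 (1940 left).
−366 (one year; includes Feb 29, 2148) → Jan 1, 2148 (1574 left).
−365 (one year) → Jan 1, 2147 (1209 left).
−365 (one year) → Jan 1, 2146 (844 left).
−365 (one year) → Jan 1, 2145 (479 left).
−366 (one year; includes Feb 29, 2144) → Jan 1, 2144 (113 left).
−1 → Dec 31, 2143 (end of Dec, 31 days; 112 left).
−31 → Nov 30, 2143 (end of Nov, 30 days; 81 left).
−30 → Oct 31, 2143 (end of Oct, 31 days; 51 left).
−31 → Sep 30, 2143 (end of Sep, 30 days; 20 left).
−20 → Sep 10, 2143.

September 10, 2143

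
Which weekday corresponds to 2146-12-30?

Friday

Doomsday rule: the anchor day for the 2100s is Sunday. For year 46: 46÷12 = 3 r 10, and 10÷4 = 2, so 3+10+2 = 15.
Sunday + 15 ≡ Monday — that's 2146's doomsday.
In December the doomsday date is Dec 12.
Dec 30 is 18 days after Dec 12; 18 mod 7 = 4, so Monday + 4 = Friday.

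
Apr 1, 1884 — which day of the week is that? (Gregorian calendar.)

Doomsday rule: the anchor day for the 1800s is Friday. For year 84: 84÷12 = 7 r 0, and 0÷4 = 0, so 7+0+0 = 7.
Friday + 7 ≡ Friday — that's 1884's doomsday.
In April the doomsday date is Apr 4.
Apr 1 is 3 days before Apr 4; 3 mod 7 = 3, so Friday − 3 = Tuesday.

Tuesday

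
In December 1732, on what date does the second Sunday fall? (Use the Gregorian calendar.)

December 1, 1732 is a Monday.
The first Sunday is therefore December 7 (6 days later).
The second Sunday is 7 + 1×7 = December 14.

December 14, 1732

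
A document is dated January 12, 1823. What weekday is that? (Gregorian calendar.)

Sunday

Doomsday rule: the anchor day for the 1800s is Friday. For year 23: 23÷12 = 1 r 11, and 11÷4 = 2, so 1+11+2 = 14.
Friday + 14 ≡ Friday — that's 1823's doomsday.
In January the doomsday date is Jan 3 (1823 is not a leap year).
Jan 12 is 9 days after Jan 3; 9 mod 7 = 2, so Friday + 2 = Sunday.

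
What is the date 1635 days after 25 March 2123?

+366 (one year; includes Feb 29, 2124) → Mar 25, 2124 (1269 left).
+365 (one year) → Mar 25, 2125 (904 left).
+365 (one year) → Mar 25, 2126 (539 left).
+365 (one year) → Mar 25, 2127 (174 left).
Mar has 31 days: +7 → Apr 1, 2127 (167 left).
Apr has 30 days: +30 → May 1, 2127 (137 left).
May has 31 days: +31 → Jun 1, 2127 (106 left).
Jun has 30 days: +30 → Jul 1, 2127 (76 left).
Jul has 31 days: +31 → Aug 1, 2127 (45 left).
Aug has 31 days: +31 → Sep 1, 2127 (14 left).
+14 → Sep 15, 2127.

September 15, 2127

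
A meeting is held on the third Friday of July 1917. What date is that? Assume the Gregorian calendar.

July 1, 1917 is a Sunday.
The first Friday is therefore July 6 (5 days later).
The third Friday is 6 + 2×7 = July 20.

July 20, 1917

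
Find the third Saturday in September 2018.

September 1, 2018 is a Saturday.
The first Saturday is therefore September 1 (same day).
The third Saturday is 1 + 2×7 = September 15.

September 15, 2018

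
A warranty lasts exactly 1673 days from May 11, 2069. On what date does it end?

December 9, 2073

+365 (one year) → May 11, 2070 (1308 left).
+365 (one year) → May 11, 2071 (943 left).
+366 (one year; includes Feb 29, 2072) → May 11, 2072 (577 left).
+365 (one year) → May 11, 2073 (212 left).
May has 31 days: +21 → Jun 1, 2073 (191 left).
Jun has 30 days: +30 → Jul 1, 2073 (161 left).
Jul has 31 days: +31 → Aug 1, 2073 (130 left).
Aug has 31 days: +31 → Sep 1, 2073 (99 left).
Sep has 30 days: +30 → Oct 1, 2073 (69 left).
Oct has 31 days: +31 → Nov 1, 2073 (38 left).
Nov has 30 days: +30 → Dec 1, 2073 (8 left).
+8 → Dec 9, 2073.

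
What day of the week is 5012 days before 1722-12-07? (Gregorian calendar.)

First find the weekday of Dec 7, 1722. Doomsday rule: the anchor day for the 1700s is Sunday. For year 22: 22÷12 = 1 r 10, and 10÷4 = 2, so 1+10+2 = 13.
Sunday + 13 ≡ Saturday — that's 1722's doomsday.
In December the doomsday date is Dec 12.
Dec 7 is 5 days before Dec 12; 5 mod 7 = 5, so Saturday − 5 = Monday.
5012 mod 7 = 0, so 5012 days before a Monday is Monday − 0 = Monday.

Monday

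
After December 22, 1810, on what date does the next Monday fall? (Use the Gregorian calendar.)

December 24, 1810

Dec 22, 1810 is a Saturday.
From Saturday to the next Monday is 2 days.
Dec 22, 1810 + 2 = Dec 24, 1810.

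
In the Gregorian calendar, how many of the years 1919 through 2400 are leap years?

118

Multiples of 4 in [1919,2400]: 121.
Of those, multiples of 100: 5 (not leap unless ÷400).
Multiples of 400: 2.
Leap years = 121 − 5 + 2 = 118.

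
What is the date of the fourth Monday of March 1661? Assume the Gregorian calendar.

March 1, 1661 is a Tuesday.
The first Monday is therefore March 7 (6 days later).
The fourth Monday is 7 + 3×7 = March 28.

March 28, 1661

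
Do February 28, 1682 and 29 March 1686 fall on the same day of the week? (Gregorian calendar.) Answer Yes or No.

From Feb 28, 1682 to Mar 29, 1686 is 1490 days.
1490 mod 7 = 6, so they are different weekdays.
(Feb 28, 1682 is a Saturday; Mar 29, 1686 is a Friday.)

No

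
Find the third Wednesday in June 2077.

June 1, 2077 is a Tuesday.
The first Wednesday is therefore June 2 (1 days later).
The third Wednesday is 2 + 2×7 = June 16.

June 16, 2077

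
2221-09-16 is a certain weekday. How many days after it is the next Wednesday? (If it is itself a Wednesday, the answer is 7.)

3

Sep 16, 2221 is a Sunday.
From Sunday to the next Wednesday is 3 days.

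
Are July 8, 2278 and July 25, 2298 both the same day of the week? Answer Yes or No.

From Jul 8, 2278 to Jul 25, 2298 is 7322 days.
7322 mod 7 = 0, so they are the same weekday.
(Jul 8, 2278 is a Monday; Jul 25, 2298 is a Monday.)

Yes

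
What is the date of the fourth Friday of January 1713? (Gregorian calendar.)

January 27, 1713

January 1, 1713 is a Sunday.
The first Friday is therefore January 6 (5 days later).
The fourth Friday is 6 + 3×7 = January 27.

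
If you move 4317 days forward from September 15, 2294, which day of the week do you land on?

Sep 15, 2294 is a Saturday.
4317 mod 7 = 5, so 4317 days after a Saturday is Saturday + 5 = Thursday.

Thursday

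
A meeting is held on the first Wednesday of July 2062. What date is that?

July 1, 2062 is a Saturday.
The first Wednesday is therefore July 5 (4 days later).

July 5, 2062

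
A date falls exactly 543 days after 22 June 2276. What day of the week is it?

First find the weekday of Jun 22, 2276. Doomsday rule: the anchor day for the 2200s is Friday. For year 76: 76÷12 = 6 r 4, and 4÷4 = 1, so 6+4+1 = 11.
Friday + 11 ≡ Tuesday — that's 2276's doomsday.
In June the doomsday date is Jun 6.
Jun 22 is 16 days after Jun 6; 16 mod 7 = 2, so Tuesday + 2 = Thursday.
543 mod 7 = 4, so 543 days after a Thursday is Thursday + 4 = Monday.

Monday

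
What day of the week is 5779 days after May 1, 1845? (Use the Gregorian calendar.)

Monday

First find the weekday of May 1, 1845. Doomsday rule: the anchor day for the 1800s is Friday. For year 45: 45÷12 = 3 r 9, and 9÷4 = 2, so 3+9+2 = 14.
Friday + 14 ≡ Friday — that's 1845's doomsday.
In May the doomsday date is May 9.
May 1 is 8 days before May 9; 8 mod 7 = 1, so Friday − 1 = Thursday.
5779 mod 7 = 4, so 5779 days after a Thursday is Thursday + 4 = Monday.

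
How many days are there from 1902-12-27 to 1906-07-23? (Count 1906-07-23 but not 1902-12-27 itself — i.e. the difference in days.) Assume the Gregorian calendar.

Dec 27, 1902 → Dec 27, 1903: 365 days.
Dec 27, 1903 → Dec 27, 1904: 366 days (Feb 29, 1904 is in that span).
Dec 27, 1904 → Dec 27, 1905: 365 days.
Dec 27, 1905 → Jan 27, 1906: 31 days (December has 31).
Jan 27, 1906 → Feb 27, 1906: 31 days (January has 31).
Feb 27, 1906 → Mar 27, 1906: 28 days (February has 28).
Mar 27, 1906 → Apr 27, 1906: 31 days (March has 31).
Apr 27, 1906 → May 27, 1906: 30 days (April has 30).
May 27, 1906 → Jun 27, 1906: 31 days (May has 31).
Jun 27, 1906 → Jul 23, 1906: 26 days.
Total: 1304 days.

1304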